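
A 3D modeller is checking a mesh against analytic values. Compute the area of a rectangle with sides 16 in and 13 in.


Shape: rectangle
Length l = 16 in, Width w = 13 in
Formula: A = l * w
A = 16 * 13
A = 208
208 in^2


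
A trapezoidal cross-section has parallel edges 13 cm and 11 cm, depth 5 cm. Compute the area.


Shape: trapezoid
Parallel sides a = 13 cm, b = 11 cm; Height h = 5 cm
Formula: A = (a + b) * h / 2
a + b = 13 + 11 = 24
A = 24 * 5 / 2
A = 120 / 2
A = 60
60 cm^2


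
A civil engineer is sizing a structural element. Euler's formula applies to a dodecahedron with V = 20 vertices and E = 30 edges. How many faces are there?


Polyhedron: dodecahedron
Euler's formula for convex polyhedra: V - E + F = 2
Given: V = 20 vertices and E = 30 edges
Solve for F:
F = 2 + E - V = 2 + 30 - 20 = 12
12 faces


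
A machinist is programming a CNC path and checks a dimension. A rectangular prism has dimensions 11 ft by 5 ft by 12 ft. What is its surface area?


Shape: rectangular prism
l = 11 ft, w = 5 ft, h = 12 ft
Formula: SA = 2(lw + lh + wh)
lw = 55, lh = 132, wh = 60
lw + lh + wh = 247
SA = 2 * 247
SA = 494
494 ft^2


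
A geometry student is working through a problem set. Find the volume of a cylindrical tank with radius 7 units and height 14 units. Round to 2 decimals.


Shape: cylinder
Radius r = 7 units, Height h = 14 units
Formula: V = pi * r^2 * h
r^2 = 49
V = pi * 49 * 14
V = 686 * pi
V = 2155.13
2155.13 units^3


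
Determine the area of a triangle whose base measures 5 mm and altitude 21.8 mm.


Shape: triangle
Base b = 5 mm, Height h = 21.8 mm
Formula: A = (1/2) * b * h
A = 0.5 * 5 * 21.8
A = 0.5 * 109
A = 54.5
54.5 mm^2


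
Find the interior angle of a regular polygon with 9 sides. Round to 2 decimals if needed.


Shape: regular nonagon (9 sides)
Formula: interior angle = (n - 2) * 180 / n
(n - 2) = 7
(n - 2) * 180 = 1260
angle = 1260 / 9
angle = 140
140 degrees


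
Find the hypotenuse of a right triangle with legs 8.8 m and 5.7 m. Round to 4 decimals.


Shape: right triangle
Legs a = 8.8 m, b = 5.7 m
Formula: c = sqrt(a^2 + b^2)
a^2 = 77.44, b^2 = 32.49
a^2 + b^2 = 109.93
c = sqrt(109.93)
c = 10.4848
10.4848 m


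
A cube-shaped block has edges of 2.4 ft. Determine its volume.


Shape: cube
Side s = 2.4 ft
Formula: V = s^3
V = 2.4 * 2.4 * 2.4
V = 5.76 * 2.4
V = 13.824
13.824 ft^3


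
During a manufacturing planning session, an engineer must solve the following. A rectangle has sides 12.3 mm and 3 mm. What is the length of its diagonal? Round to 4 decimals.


Shape: rectangle (diagonal via Pythagoras)
Sides: 12.3 mm and 3 mm
Formula: d = sqrt(l^2 + w^2)
l^2 = 151.29, w^2 = 9
l^2 + w^2 = 160.29
d = sqrt(160.29)
d = 12.6606
12.6606 mm


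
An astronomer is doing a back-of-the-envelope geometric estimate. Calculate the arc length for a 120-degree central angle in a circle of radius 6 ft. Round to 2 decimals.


Shape: circular arc
Radius r = 6 ft, Angle = 120 degrees
Formula: L = (angle/360) * 2 * pi * r
2 * pi * r = 12 * pi
L = (120/360) * 12 * pi
L = 4 * pi
L = 12.57
12.57 ft


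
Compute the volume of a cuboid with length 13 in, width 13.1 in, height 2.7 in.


Shape: rectangular prism
l = 13 in, w = 13.1 in, h = 2.7 in
Formula: V = l * w * h
V = 13 * 13.1 * 2.7
V = 170.3 * 2.7
V = 459.81
459.81 in^3


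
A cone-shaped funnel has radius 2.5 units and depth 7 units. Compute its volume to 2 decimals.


Shape: cone
Radius r = 2.5 units, Height h = 7 units
Formula: V = (1/3) * pi * r^2 * h
r^2 = 6.25
pi * r^2 * h = pi * 6.25 * 7 = 43.75 * pi
V = 43.75 * pi / 3
V = 45.81
45.81 units^3


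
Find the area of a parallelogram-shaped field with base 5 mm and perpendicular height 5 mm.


Shape: parallelogram
Base b = 5 mm, Height h = 5 mm
Formula: A = b * h
A = 5 * 5
A = 25
25 mm^2


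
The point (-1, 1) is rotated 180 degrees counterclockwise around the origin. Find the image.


Transformation: rotation about the origin
Original point: (-1, 1)
Rule for 180 deg: (x, y) -> (-x, -y)
Apply: (-1, 1) -> (1, -1)
(1, -1)


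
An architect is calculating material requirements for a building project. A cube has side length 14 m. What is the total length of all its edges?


Shape: cube
Side s = 14 m
A cube has 12 edges, all equal.
Formula: total edge length = 12 * s
Total = 12 * 14
Total = 168
168 m


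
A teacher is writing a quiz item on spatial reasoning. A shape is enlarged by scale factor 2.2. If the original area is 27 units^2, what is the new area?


Linear scale factor k = 2.2
Original area = 27 units^2
Rule: under a linear scaling by k, areas scale by k^2.
k^2 = 2.2^2 = 4.84
New area = 27 * 4.84
New area = 130.68
130.68 units^2


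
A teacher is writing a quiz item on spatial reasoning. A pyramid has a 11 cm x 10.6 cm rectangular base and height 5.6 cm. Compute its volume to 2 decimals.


Shape: rectangular pyramid
Base: 11 cm x 10.6 cm, Height h = 5.6 cm
Formula: V = (1/3) * base_area * h
base_area = 11 * 10.6 = 116.6
base_area * h = 116.6 * 5.6 = 652.96
V = 652.96 / 3
V = 217.65
217.65 cm^3


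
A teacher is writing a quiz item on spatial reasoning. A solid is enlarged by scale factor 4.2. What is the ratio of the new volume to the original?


Linear scale factor k = 4.2
Rule: under a linear scaling by k, volumes scale by k^3.
k^3 = 4.2 * 4.2 * 4.2
k^3 = 17.64 * 4.2
k^3 = 74.088
Volume scales by a factor of 74.088.
74.088 (dimensionless)


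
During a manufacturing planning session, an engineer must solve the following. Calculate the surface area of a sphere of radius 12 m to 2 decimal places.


Shape: sphere
Radius r = 12 m
Formula: SA = 4 * pi * r^2
r^2 = 144
SA = 4 * pi * 144
SA = 576 * pi
SA = 1809.56
1809.56 m^2


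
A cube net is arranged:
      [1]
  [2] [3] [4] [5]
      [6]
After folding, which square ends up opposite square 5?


Net: cross layout. Take square 3 as the base (bottom).
Fold the four squares in the horizontal row up around 3: 2 -> left, 4 -> right, 5 wraps to the top.
Fold 1 and 6 up from 3: 1 -> back, 6 -> front.
Opposite pairs are therefore: (1, 6), (2, 4), (3, 5).
Face 5 is opposite face 3.
face 3


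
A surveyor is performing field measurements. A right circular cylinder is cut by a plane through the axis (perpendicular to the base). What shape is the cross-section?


Solid: right circular cylinder
Cutting plane: through the axis (perpendicular to the base)
Visualize the intersection of the plane with the solid's surface.
The boundary of the cut region is a rectangle.
rectangle


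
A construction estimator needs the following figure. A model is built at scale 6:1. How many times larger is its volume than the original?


Linear scale factor k = 6
Rule: under a linear scaling by k, volumes scale by k^3.
k^3 = 6 * 6 * 6
k^3 = 36 * 6
k^3 = 216
Volume scales by a factor of 216.
216 (dimensionless)


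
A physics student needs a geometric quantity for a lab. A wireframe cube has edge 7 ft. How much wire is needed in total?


Shape: cube
Side s = 7 ft
A cube has 12 edges, all equal.
Formula: total edge length = 12 * s
Total = 12 * 7
Total = 84
84 ft


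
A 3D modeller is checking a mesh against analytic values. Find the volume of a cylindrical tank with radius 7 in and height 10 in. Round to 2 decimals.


Shape: cylinder
Radius r = 7 in, Height h = 10 in
Formula: V = pi * r^2 * h
r^2 = 49
V = pi * 49 * 10
V = 490 * pi
V = 1539.38
1539.38 in^3


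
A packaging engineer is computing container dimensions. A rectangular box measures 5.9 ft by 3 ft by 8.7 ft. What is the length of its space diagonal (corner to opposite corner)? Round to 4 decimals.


Shape: rectangular box (space diagonal)
l = 5.9 ft, w = 3 ft, h = 8.7 ft
Visualize: the diagonal of the base, then a right triangle with that diagonal and the height.
Formula: d = sqrt(l^2 + w^2 + h^2)
l^2 + w^2 + h^2 = 34.81 + 9 + 75.69 = 119.5
d = sqrt(119.5)
d = 10.9316
10.9316 ft


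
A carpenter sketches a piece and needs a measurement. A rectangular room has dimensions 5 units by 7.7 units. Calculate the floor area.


Shape: rectangle
Length l = 5 units, Width w = 7.7 units
Formula: A = l * w
A = 5 * 7.7
A = 38.5
38.5 units^2


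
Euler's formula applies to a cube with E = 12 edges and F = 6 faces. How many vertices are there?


Polyhedron: cube
Euler's formula for convex polyhedra: V - E + F = 2
Given: E = 12 edges and F = 6 faces
Solve for V:
V = 2 + E - F = 2 + 12 - 6 = 8
8 vertices


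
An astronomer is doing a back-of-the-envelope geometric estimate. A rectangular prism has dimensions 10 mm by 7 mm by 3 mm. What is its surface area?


Shape: rectangular prism
l = 10 mm, w = 7 mm, h = 3 mm
Formula: SA = 2(lw + lh + wh)
lw = 70, lh = 30, wh = 21
lw + lh + wh = 121
SA = 2 * 121
SA = 242
242 mm^2


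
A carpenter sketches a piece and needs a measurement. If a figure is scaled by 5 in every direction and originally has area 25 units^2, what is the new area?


Linear scale factor k = 5
Original area = 25 units^2
Rule: under a linear scaling by k, areas scale by k^2.
k^2 = 5^2 = 25
New area = 25 * 25
New area = 625
625 units^2


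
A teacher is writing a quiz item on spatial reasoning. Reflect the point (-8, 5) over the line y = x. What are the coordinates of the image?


Transformation: reflection
Original point: (-8, 5)
Rule for reflection over y = x: (x, y) -> (y, x)
Apply: (-8, 5) -> (5, -8)
(5, -8)


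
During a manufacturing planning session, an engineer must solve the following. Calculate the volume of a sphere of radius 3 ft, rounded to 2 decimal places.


Shape: sphere
Radius r = 3 ft
Formula: V = (4/3) * pi * r^3
r^3 = 27
(4/3) * 27 = 36
V = 36 * pi
V = 113.1
113.1 ft^3


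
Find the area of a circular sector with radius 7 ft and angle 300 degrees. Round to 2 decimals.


Shape: circular sector
Radius r = 7 ft, Angle = 300 degrees
Formula: A = (angle/360) * pi * r^2
r^2 = 49
Fraction of circle = 300/360
A = (300/360) * pi * 49
A = 40.833333 * pi
A = 128.28
128.28 ft^2


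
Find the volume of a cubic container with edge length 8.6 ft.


Shape: cube
Side s = 8.6 ft
Formula: V = s^3
V = 8.6 * 8.6 * 8.6
V = 73.96 * 8.6
V = 636.056
636.056 ft^3


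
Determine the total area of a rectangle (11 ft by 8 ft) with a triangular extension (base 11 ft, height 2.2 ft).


Composite shape: rectangle + triangle
Rectangle area = 11 * 8 = 88
Triangle area = 0.5 * 11 * 2.2 = 12.1
Total = 88 + 12.1
Total = 100.1
100.1 ft^2


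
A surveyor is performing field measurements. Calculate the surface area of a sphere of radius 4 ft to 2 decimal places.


Shape: sphere
Radius r = 4 ft
Formula: SA = 4 * pi * r^2
r^2 = 16
SA = 4 * pi * 16
SA = 64 * pi
SA = 201.06
201.06 ft^2


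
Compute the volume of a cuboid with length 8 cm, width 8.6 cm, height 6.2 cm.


Shape: rectangular prism
l = 8 cm, w = 8.6 cm, h = 6.2 cm
Formula: V = l * w * h
V = 8 * 8.6 * 6.2
V = 68.8 * 6.2
V = 426.56
426.56 cm^3


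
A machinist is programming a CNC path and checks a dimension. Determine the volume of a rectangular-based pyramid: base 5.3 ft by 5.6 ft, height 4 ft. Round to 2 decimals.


Shape: rectangular pyramid
Base: 5.3 ft x 5.6 ft, Height h = 4 ft
Formula: V = (1/3) * base_area * h
base_area = 5.3 * 5.6 = 29.68
base_area * h = 29.68 * 4 = 118.72
V = 118.72 / 3
V = 39.57
39.57 ft^3


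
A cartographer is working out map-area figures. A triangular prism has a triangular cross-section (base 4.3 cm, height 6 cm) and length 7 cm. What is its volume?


Shape: triangular prism
Triangle base = 4.3 cm, triangle height = 6 cm, prism length L = 7 cm
Formula: V = (1/2 * b * h_tri) * L
Cross-section area = 0.5 * 4.3 * 6 = 12.9
V = 12.9 * 7
V = 90.3
90.3 cm^3


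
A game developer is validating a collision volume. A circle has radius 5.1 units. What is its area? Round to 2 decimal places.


Shape: circle
Radius r = 5.1 units
Formula: A = pi * r^2
r^2 = 5.1^2 = 26.01
A = pi * 26.01
A = 81.71
81.71 units^2


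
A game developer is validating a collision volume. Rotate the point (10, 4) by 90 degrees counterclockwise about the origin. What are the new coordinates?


Transformation: rotation about the origin
Original point: (10, 4)
Rule for 90 deg counterclockwise: (x, y) -> (-y, x)
Apply: (10, 4) -> (-4, 10)
(-4, 10)


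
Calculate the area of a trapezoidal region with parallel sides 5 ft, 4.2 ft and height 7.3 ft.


Shape: trapezoid
Parallel sides a = 5 ft, b = 4.2 ft; Height h = 7.3 ft
Formula: A = (a + b) * h / 2
a + b = 5 + 4.2 = 9.2
A = 9.2 * 7.3 / 2
A = 67.16 / 2
A = 33.58
33.58 ft^2


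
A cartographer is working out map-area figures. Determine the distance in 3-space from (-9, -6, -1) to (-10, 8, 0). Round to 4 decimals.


3D distance between two points
P1 = (-9, -6, -1), P2 = (-10, 8, 0)
Formula: d = sqrt((x2-x1)^2 + (y2-y1)^2 + (z2-z1)^2)
dx = -10 - -9 = -1
dy = 8 - -6 = 14
dz = 0 - -1 = 1
dx^2 + dy^2 + dz^2 = 1 + 196 + 1 = 198
d = sqrt(198)
d = 14.0712
14.0712 units


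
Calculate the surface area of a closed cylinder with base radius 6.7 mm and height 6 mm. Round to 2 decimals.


Shape: closed cylinder
Radius r = 6.7 mm, Height h = 6 mm
Formula: SA = 2*pi*r^2 + 2*pi*r*h = 2*pi*r*(r + h)
r + h = 12.7
2 * r * (r + h) = 2 * 6.7 * 12.7 = 170.18
SA = 170.18 * pi
SA = 534.64
534.64 mm^2


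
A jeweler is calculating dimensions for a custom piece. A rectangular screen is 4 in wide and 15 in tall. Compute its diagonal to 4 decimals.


Shape: rectangle (diagonal via Pythagoras)
Sides: 4 in and 15 in
Formula: d = sqrt(l^2 + w^2)
l^2 = 16, w^2 = 225
l^2 + w^2 = 241
d = sqrt(241)
d = 15.5242
15.5242 in


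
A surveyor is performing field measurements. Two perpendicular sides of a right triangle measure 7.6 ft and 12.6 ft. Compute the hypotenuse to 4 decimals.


Shape: right triangle
Legs a = 7.6 ft, b = 12.6 ft
Formula: c = sqrt(a^2 + b^2)
a^2 = 57.76, b^2 = 158.76
a^2 + b^2 = 216.52
c = sqrt(216.52)
c = 14.7146
14.7146 ft


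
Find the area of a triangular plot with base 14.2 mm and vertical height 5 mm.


Shape: triangle
Base b = 14.2 mm, Height h = 5 mm
Formula: A = (1/2) * b * h
A = 0.5 * 14.2 * 5
A = 0.5 * 71
A = 35.5
35.5 mm^2


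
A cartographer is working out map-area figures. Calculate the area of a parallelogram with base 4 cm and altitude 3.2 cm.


Shape: parallelogram
Base b = 4 cm, Height h = 3.2 cm
Formula: A = b * h
A = 4 * 3.2
A = 12.8
12.8 cm^2


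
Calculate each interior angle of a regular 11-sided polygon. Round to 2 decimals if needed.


Shape: regular hendecagon (11 sides)
Formula: interior angle = (n - 2) * 180 / n
(n - 2) = 9
(n - 2) * 180 = 1620
angle = 1620 / 11
angle = 147.27
147.27 degrees


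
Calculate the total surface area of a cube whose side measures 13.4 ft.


Shape: cube
Side s = 13.4 ft
A cube has 6 square faces.
Formula: SA = 6 * s^2
s^2 = 179.56
SA = 6 * 179.56
SA = 1077.36
1077.36 ft^2


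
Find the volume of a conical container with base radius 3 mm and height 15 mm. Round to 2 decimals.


Shape: cone
Radius r = 3 mm, Height h = 15 mm
Formula: V = (1/3) * pi * r^2 * h
r^2 = 9
pi * r^2 * h = pi * 9 * 15 = 135 * pi
V = 135 * pi / 3
V = 141.37
141.37 mm^3


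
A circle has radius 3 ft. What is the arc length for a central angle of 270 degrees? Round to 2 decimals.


Shape: circular arc
Radius r = 3 ft, Angle = 270 degrees
Formula: L = (angle/360) * 2 * pi * r
2 * pi * r = 6 * pi
L = (270/360) * 6 * pi
L = 4.5 * pi
L = 14.14
14.14 ft


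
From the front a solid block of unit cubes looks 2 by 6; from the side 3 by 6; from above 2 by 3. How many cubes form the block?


Orthographic views of a solid rectangular block:
Front view 2 x 6 -> length = 2, height = 6
Side view 3 x 6 -> width = 3, height = 6 (consistent)
Top view 2 x 3 -> confirms length = 2, width = 3
The block is 2 x 3 x 6.
Total unit cubes = 2 * 3 * 6 = 36
36 unit cubes


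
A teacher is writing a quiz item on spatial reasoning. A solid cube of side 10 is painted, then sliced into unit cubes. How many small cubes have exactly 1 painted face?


Large cube: 10 x 10 x 10, cut into unit cubes.
n = 10, so n - 2 = 8
Cubes with 1 painted face lie in the interior of each face.
A cube has 6 faces; each contributes (n - 2)^2 = 64 such cubes.
Count = 6 * 64 = 384
384 unit cubes


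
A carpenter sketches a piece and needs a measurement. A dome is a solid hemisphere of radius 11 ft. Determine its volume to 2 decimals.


Shape: hemisphere (half of a sphere)
Radius r = 11 ft
Formula: V = (1/2) * (4/3) * pi * r^3 = (2/3) * pi * r^3
r^3 = 1331
(2/3) * 1331 = 887.333333
V = 887.333333 * pi
V = 2787.64
2787.64 ft^3


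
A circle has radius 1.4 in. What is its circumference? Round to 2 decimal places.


Shape: circle
Radius r = 1.4 in
Formula: C = 2 * pi * r
C = 2 * pi * 1.4
C = 2.8 * pi
C = 8.8
8.8 in


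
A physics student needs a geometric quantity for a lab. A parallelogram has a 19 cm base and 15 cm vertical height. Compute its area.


Shape: parallelogram
Base b = 19 cm, Height h = 15 cm
Formula: A = b * h
A = 19 * 15
A = 285
285 cm^2


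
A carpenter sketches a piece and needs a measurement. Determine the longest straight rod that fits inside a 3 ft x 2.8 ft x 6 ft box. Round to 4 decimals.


Shape: rectangular box (space diagonal)
l = 3 ft, w = 2.8 ft, h = 6 ft
Visualize: the diagonal of the base, then a right triangle with that diagonal and the height.
Formula: d = sqrt(l^2 + w^2 + h^2)
l^2 + w^2 + h^2 = 9 + 7.84 + 36 = 52.84
d = sqrt(52.84)
d = 7.2691
7.2691 ft


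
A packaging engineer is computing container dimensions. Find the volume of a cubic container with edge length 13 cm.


Shape: cube
Side s = 13 cm
Formula: V = s^3
V = 13 * 13 * 13
V = 169 * 13
V = 2197
2197 cm^3


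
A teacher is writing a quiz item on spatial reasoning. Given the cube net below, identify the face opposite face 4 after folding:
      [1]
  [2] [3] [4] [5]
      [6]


Net: cross layout. Take square 3 as the base (bottom).
Fold the four squares in the horizontal row up around 3: 2 -> left, 4 -> right, 5 wraps to the top.
Fold 1 and 6 up from 3: 1 -> back, 6 -> front.
Opposite pairs are therefore: (1, 6), (2, 4), (3, 5).
Face 4 is opposite face 2.
face 2


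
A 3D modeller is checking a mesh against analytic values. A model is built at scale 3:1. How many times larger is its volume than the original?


Linear scale factor k = 3
Rule: under a linear scaling by k, volumes scale by k^3.
k^3 = 3 * 3 * 3
k^3 = 9 * 3
k^3 = 27
Volume scales by a factor of 27.
27 (dimensionless)


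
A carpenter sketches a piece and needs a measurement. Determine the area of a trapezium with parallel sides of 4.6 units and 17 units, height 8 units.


Shape: trapezoid
Parallel sides a = 4.6 units, b = 17 units; Height h = 8 units
Formula: A = (a + b) * h / 2
a + b = 4.6 + 17 = 21.6
A = 21.6 * 8 / 2
A = 172.8 / 2
A = 86.4
86.4 units^2


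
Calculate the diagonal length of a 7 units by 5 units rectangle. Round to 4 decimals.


Shape: rectangle (diagonal via Pythagoras)
Sides: 7 units and 5 units
Formula: d = sqrt(l^2 + w^2)
l^2 = 49, w^2 = 25
l^2 + w^2 = 74
d = sqrt(74)
d = 8.6023
8.6023 units


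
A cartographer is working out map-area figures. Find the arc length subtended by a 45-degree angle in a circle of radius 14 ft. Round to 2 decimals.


Shape: circular arc
Radius r = 14 ft, Angle = 45 degrees
Formula: L = (angle/360) * 2 * pi * r
2 * pi * r = 28 * pi
L = (45/360) * 28 * pi
L = 3.5 * pi
L = 11
11 ft


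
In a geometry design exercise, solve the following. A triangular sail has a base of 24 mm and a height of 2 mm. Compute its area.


Shape: triangle
Base b = 24 mm, Height h = 2 mm
Formula: A = (1/2) * b * h
A = 0.5 * 24 * 2
A = 0.5 * 48
A = 24
24 mm^2


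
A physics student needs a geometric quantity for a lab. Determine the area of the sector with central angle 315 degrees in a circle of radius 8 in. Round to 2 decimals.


Shape: circular sector
Radius r = 8 in, Angle = 315 degrees
Formula: A = (angle/360) * pi * r^2
r^2 = 64
Fraction of circle = 315/360
A = (315/360) * pi * 64
A = 56 * pi
A = 175.93
175.93 in^2


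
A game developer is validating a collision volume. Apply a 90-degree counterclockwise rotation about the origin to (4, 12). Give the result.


Transformation: rotation about the origin
Original point: (4, 12)
Rule for 90 deg counterclockwise: (x, y) -> (-y, x)
Apply: (4, 12) -> (-12, 4)
(-12, 4)


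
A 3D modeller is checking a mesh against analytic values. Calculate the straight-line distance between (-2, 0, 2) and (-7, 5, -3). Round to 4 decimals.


3D distance between two points
P1 = (-2, 0, 2), P2 = (-7, 5, -3)
Formula: d = sqrt((x2-x1)^2 + (y2-y1)^2 + (z2-z1)^2)
dx = -7 - -2 = -5
dy = 5 - 0 = 5
dz = -3 - 2 = -5
dx^2 + dy^2 + dz^2 = 25 + 25 + 25 = 75
d = sqrt(75)
d = 8.6603
8.6603 units


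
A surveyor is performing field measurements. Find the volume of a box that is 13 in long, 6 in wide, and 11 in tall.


Shape: rectangular prism
l = 13 in, w = 6 in, h = 11 in
Formula: V = l * w * h
V = 13 * 6 * 11
V = 78 * 11
V = 858
858 in^3


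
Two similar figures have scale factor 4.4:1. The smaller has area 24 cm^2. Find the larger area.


Linear scale factor k = 4.4
Original area = 24 cm^2
Rule: under a linear scaling by k, areas scale by k^2.
k^2 = 4.4^2 = 19.36
New area = 24 * 19.36
New area = 464.64
464.64 cm^2


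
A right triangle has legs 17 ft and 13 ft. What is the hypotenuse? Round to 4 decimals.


Shape: right triangle
Legs a = 17 ft, b = 13 ft
Formula: c = sqrt(a^2 + b^2)
a^2 = 289, b^2 = 169
a^2 + b^2 = 458
c = sqrt(458)
c = 21.4009
21.4009 ft


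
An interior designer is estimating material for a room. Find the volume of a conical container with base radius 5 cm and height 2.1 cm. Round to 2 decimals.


Shape: cone
Radius r = 5 cm, Height h = 2.1 cm
Formula: V = (1/3) * pi * r^2 * h
r^2 = 25
pi * r^2 * h = pi * 25 * 2.1 = 52.5 * pi
V = 52.5 * pi / 3
V = 54.98
54.98 cm^3


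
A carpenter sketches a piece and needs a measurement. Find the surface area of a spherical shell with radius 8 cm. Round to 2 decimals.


Shape: sphere
Radius r = 8 cm
Formula: SA = 4 * pi * r^2
r^2 = 64
SA = 4 * pi * 64
SA = 256 * pi
SA = 804.25
804.25 cm^2


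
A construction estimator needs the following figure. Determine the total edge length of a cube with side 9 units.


Shape: cube
Side s = 9 units
A cube has 12 edges, all equal.
Formula: total edge length = 12 * s
Total = 12 * 9
Total = 108
108 units


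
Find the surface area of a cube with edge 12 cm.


Shape: cube
Side s = 12 cm
A cube has 6 square faces.
Formula: SA = 6 * s^2
s^2 = 144
SA = 6 * 144
SA = 864
864 cm^2


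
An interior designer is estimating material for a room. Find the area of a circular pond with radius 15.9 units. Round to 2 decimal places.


Shape: circle
Radius r = 15.9 units
Formula: A = pi * r^2
r^2 = 15.9^2 = 252.81
A = pi * 252.81
A = 794.23
794.23 units^2


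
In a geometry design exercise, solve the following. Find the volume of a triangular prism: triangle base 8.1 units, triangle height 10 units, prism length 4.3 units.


Shape: triangular prism
Triangle base = 8.1 units, triangle height = 10 units, prism length L = 4.3 units
Formula: V = (1/2 * b * h_tri) * L
Cross-section area = 0.5 * 8.1 * 10 = 40.5
V = 40.5 * 4.3
V = 174.15
174.15 units^3


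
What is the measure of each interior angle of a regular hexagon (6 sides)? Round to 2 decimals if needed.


Shape: regular hexagon (6 sides)
Formula: interior angle = (n - 2) * 180 / n
(n - 2) = 4
(n - 2) * 180 = 720
angle = 720 / 6
angle = 120
120 degrees


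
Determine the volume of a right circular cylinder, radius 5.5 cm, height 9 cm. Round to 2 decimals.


Shape: cylinder
Radius r = 5.5 cm, Height h = 9 cm
Formula: V = pi * r^2 * h
r^2 = 30.25
V = pi * 30.25 * 9
V = 272.25 * pi
V = 855.3
855.3 cm^3


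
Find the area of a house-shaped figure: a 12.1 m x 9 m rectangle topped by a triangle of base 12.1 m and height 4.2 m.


Composite shape: rectangle + triangle
Rectangle area = 12.1 * 9 = 108.9
Triangle area = 0.5 * 12.1 * 4.2 = 25.41
Total = 108.9 + 25.41
Total = 134.31
134.31 m^2


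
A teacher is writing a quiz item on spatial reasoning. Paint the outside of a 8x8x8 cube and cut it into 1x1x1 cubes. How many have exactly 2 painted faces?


Large cube: 8 x 8 x 8, cut into unit cubes.
n = 8, so n - 2 = 6
Cubes with 2 painted faces lie along the edges, excluding corners.
A cube has 12 edges; each contributes (n - 2) = 6 such cubes.
Count = 12 * 6 = 72
72 unit cubes


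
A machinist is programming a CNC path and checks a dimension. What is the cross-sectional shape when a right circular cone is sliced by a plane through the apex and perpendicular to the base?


Solid: right circular cone
Cutting plane: through the apex and perpendicular to the base
Visualize the intersection of the plane with the solid's surface.
The boundary of the cut region is a isosceles triangle.
isosceles triangle


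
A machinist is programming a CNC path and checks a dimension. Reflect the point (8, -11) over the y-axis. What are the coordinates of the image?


Transformation: reflection
Original point: (8, -11)
Rule for reflection over the y-axis: (x, y) -> (-x, y)
Apply: (8, -11) -> (-8, -11)
(-8, -11)


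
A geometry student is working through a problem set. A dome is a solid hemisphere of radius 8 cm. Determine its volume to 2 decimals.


Shape: hemisphere (half of a sphere)
Radius r = 8 cm
Formula: V = (1/2) * (4/3) * pi * r^3 = (2/3) * pi * r^3
r^3 = 512
(2/3) * 512 = 341.333333
V = 341.333333 * pi
V = 1072.33
1072.33 cm^3


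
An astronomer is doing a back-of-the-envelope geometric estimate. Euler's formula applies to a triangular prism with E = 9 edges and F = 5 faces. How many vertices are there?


Polyhedron: triangular prism
Euler's formula for convex polyhedra: V - E + F = 2
Given: E = 9 edges and F = 5 faces
Solve for V:
V = 2 + E - F = 2 + 9 - 5 = 6
6 vertices


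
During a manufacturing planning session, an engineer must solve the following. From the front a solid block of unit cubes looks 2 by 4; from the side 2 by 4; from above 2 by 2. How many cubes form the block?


Orthographic views of a solid rectangular block:
Front view 2 x 4 -> length = 2, height = 4
Side view 2 x 4 -> width = 2, height = 4 (consistent)
Top view 2 x 2 -> confirms length = 2, width = 2
The block is 2 x 2 x 4.
Total unit cubes = 2 * 2 * 4 = 16
16 unit cubes


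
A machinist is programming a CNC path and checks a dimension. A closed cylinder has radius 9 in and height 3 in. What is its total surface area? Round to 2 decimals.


Shape: closed cylinder
Radius r = 9 in, Height h = 3 in
Formula: SA = 2*pi*r^2 + 2*pi*r*h = 2*pi*r*(r + h)
r + h = 12
2 * r * (r + h) = 2 * 9 * 12 = 216
SA = 216 * pi
SA = 678.58
678.58 in^2


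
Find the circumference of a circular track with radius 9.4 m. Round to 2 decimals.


Shape: circle
Radius r = 9.4 m
Formula: C = 2 * pi * r
C = 2 * pi * 9.4
C = 18.8 * pi
C = 59.06
59.06 m


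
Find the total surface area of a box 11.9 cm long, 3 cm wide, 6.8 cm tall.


Shape: rectangular prism
l = 11.9 cm, w = 3 cm, h = 6.8 cm
Formula: SA = 2(lw + lh + wh)
lw = 35.7, lh = 80.92, wh = 20.4
lw + lh + wh = 137.02
SA = 2 * 137.02
SA = 274.04
274.04 cm^2


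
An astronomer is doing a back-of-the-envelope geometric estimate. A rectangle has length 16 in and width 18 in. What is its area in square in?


Shape: rectangle
Length l = 16 in, Width w = 18 in
Formula: A = l * w
A = 16 * 18
A = 288
288 in^2


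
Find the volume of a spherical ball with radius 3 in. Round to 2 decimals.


Shape: sphere
Radius r = 3 in
Formula: V = (4/3) * pi * r^3
r^3 = 27
(4/3) * 27 = 36
V = 36 * pi
V = 113.1
113.1 in^3


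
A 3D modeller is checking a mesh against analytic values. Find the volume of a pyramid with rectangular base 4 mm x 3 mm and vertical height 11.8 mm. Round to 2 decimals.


Shape: rectangular pyramid
Base: 4 mm x 3 mm, Height h = 11.8 mm
Formula: V = (1/3) * base_area * h
base_area = 4 * 3 = 12
base_area * h = 12 * 11.8 = 141.6
V = 141.6 / 3
V = 47.2
47.2 mm^3


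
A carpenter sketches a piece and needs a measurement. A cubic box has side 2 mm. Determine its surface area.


Shape: cube
Side s = 2 mm
A cube has 6 square faces.
Formula: SA = 6 * s^2
s^2 = 4
SA = 6 * 4
SA = 24
24 mm^2


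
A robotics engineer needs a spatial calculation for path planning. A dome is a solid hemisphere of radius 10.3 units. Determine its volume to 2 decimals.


Shape: hemisphere (half of a sphere)
Radius r = 10.3 units
Formula: V = (1/2) * (4/3) * pi * r^3 = (2/3) * pi * r^3
r^3 = 1092.727
(2/3) * 1092.727 = 728.484667
V = 728.484667 * pi
V = 2288.6
2288.6 units^3


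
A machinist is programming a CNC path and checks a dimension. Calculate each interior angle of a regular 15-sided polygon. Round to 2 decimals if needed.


Shape: regular pentadecagon (15 sides)
Formula: interior angle = (n - 2) * 180 / n
(n - 2) = 13
(n - 2) * 180 = 2340
angle = 2340 / 15
angle = 156
156 degrees


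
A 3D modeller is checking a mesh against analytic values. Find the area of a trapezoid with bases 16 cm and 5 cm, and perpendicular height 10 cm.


Shape: trapezoid
Parallel sides a = 16 cm, b = 5 cm; Height h = 10 cm
Formula: A = (a + b) * h / 2
a + b = 16 + 5 = 21
A = 21 * 10 / 2
A = 210 / 2
A = 105
105 cm^2


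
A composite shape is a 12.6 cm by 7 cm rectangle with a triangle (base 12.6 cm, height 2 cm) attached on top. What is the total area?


Composite shape: rectangle + triangle
Rectangle area = 12.6 * 7 = 88.2
Triangle area = 0.5 * 12.6 * 2 = 12.6
Total = 88.2 + 12.6
Total = 100.8
100.8 cm^2


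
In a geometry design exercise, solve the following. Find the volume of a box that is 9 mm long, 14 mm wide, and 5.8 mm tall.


Shape: rectangular prism
l = 9 mm, w = 14 mm, h = 5.8 mm
Formula: V = l * w * h
V = 9 * 14 * 5.8
V = 126 * 5.8
V = 730.8
730.8 mm^3


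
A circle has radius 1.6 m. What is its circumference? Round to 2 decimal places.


Shape: circle
Radius r = 1.6 m
Formula: C = 2 * pi * r
C = 2 * pi * 1.6
C = 3.2 * pi
C = 10.05
10.05 m


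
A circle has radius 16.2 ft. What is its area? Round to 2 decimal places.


Shape: circle
Radius r = 16.2 ft
Formula: A = pi * r^2
r^2 = 16.2^2 = 262.44
A = pi * 262.44
A = 824.48
824.48 ft^2


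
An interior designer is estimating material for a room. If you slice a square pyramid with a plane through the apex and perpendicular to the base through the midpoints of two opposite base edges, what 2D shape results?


Solid: square pyramid
Cutting plane: through the apex and perpendicular to the base through the midpoints of two opposite base edges
Visualize the intersection of the plane with the solid's surface.
The boundary of the cut region is a isosceles triangle.
isosceles triangle


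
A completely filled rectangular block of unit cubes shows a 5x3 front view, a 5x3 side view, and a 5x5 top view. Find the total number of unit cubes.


Orthographic views of a solid rectangular block:
Front view 5 x 3 -> length = 5, height = 3
Side view 5 x 3 -> width = 5, height = 3 (consistent)
Top view 5 x 5 -> confirms length = 5, width = 5
The block is 5 x 5 x 3.
Total unit cubes = 5 * 5 * 3 = 75
75 unit cubes


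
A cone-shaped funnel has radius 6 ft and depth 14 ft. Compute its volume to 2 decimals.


Shape: cone
Radius r = 6 ft, Height h = 14 ft
Formula: V = (1/3) * pi * r^2 * h
r^2 = 36
pi * r^2 * h = pi * 36 * 14 = 504 * pi
V = 504 * pi / 3
V = 527.79
527.79 ft^3


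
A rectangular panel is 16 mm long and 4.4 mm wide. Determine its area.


Shape: rectangle
Length l = 16 mm, Width w = 4.4 mm
Formula: A = l * w
A = 16 * 4.4
A = 70.4
70.4 mm^2


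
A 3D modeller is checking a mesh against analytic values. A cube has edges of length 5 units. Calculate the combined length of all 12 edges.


Shape: cube
Side s = 5 units
A cube has 12 edges, all equal.
Formula: total edge length = 12 * s
Total = 12 * 5
Total = 60
60 units


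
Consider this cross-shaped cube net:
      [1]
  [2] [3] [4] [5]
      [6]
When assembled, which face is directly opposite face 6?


Net: cross layout. Take square 3 as the base (bottom).
Fold the four squares in the horizontal row up around 3: 2 -> left, 4 -> right, 5 wraps to the top.
Fold 1 and 6 up from 3: 1 -> back, 6 -> front.
Opposite pairs are therefore: (1, 6), (2, 4), (3, 5).
Face 6 is opposite face 1.
face 1


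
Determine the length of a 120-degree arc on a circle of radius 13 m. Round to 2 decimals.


Shape: circular arc
Radius r = 13 m, Angle = 120 degrees
Formula: L = (angle/360) * 2 * pi * r
2 * pi * r = 26 * pi
L = (120/360) * 26 * pi
L = 8.666667 * pi
L = 27.23
27.23 m


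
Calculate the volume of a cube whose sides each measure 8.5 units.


Shape: cube
Side s = 8.5 units
Formula: V = s^3
V = 8.5 * 8.5 * 8.5
V = 72.25 * 8.5
V = 614.125
614.125 units^3


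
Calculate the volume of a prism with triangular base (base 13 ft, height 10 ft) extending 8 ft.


Shape: triangular prism
Triangle base = 13 ft, triangle height = 10 ft, prism length L = 8 ft
Formula: V = (1/2 * b * h_tri) * L
Cross-section area = 0.5 * 13 * 10 = 65
V = 65 * 8
V = 520
520 ft^3


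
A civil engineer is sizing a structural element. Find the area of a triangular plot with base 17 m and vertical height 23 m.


Shape: triangle
Base b = 17 m, Height h = 23 m
Formula: A = (1/2) * b * h
A = 0.5 * 17 * 23
A = 0.5 * 391
A = 195.5
195.5 m^2


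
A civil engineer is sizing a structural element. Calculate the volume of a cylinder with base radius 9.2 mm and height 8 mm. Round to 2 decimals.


Shape: cylinder
Radius r = 9.2 mm, Height h = 8 mm
Formula: V = pi * r^2 * h
r^2 = 84.64
V = pi * 84.64 * 8
V = 677.12 * pi
V = 2127.24
2127.24 mm^3


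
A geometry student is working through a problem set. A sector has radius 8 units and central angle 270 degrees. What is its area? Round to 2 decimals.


Shape: circular sector
Radius r = 8 units, Angle = 270 degrees
Formula: A = (angle/360) * pi * r^2
r^2 = 64
Fraction of circle = 270/360
A = (270/360) * pi * 64
A = 48 * pi
A = 150.8
150.8 units^2


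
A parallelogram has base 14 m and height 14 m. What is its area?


Shape: parallelogram
Base b = 14 m, Height h = 14 m
Formula: A = b * h
A = 14 * 14
A = 196
196 m^2


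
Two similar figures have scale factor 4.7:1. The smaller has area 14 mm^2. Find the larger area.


Linear scale factor k = 4.7
Original area = 14 mm^2
Rule: under a linear scaling by k, areas scale by k^2.
k^2 = 4.7^2 = 22.09
New area = 14 * 22.09
New area = 309.26
309.26 mm^2


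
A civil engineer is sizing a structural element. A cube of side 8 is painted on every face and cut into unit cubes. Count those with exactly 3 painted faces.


Large cube: 8 x 8 x 8, cut into unit cubes.
Cubes with 3 painted faces are at the corners. A cube always has 8 corners.
Count = 8
8 unit cubes


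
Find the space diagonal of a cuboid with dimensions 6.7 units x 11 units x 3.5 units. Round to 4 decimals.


Shape: rectangular box (space diagonal)
l = 6.7 units, w = 11 units, h = 3.5 units
Visualize: the diagonal of the base, then a right triangle with that diagonal and the height.
Formula: d = sqrt(l^2 + w^2 + h^2)
l^2 + w^2 + h^2 = 44.89 + 121 + 12.25 = 178.14
d = sqrt(178.14)
d = 13.3469
13.3469 units


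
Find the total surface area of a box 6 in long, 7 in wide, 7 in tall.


Shape: rectangular prism
l = 6 in, w = 7 in, h = 7 in
Formula: SA = 2(lw + lh + wh)
lw = 42, lh = 42, wh = 49
lw + lh + wh = 133
SA = 2 * 133
SA = 266
266 in^2


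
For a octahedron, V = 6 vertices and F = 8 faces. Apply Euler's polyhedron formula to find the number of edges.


Polyhedron: octahedron
Euler's formula for convex polyhedra: V - E + F = 2
Given: V = 6 vertices and F = 8 faces
Solve for E:
E = V + F - 2 = 6 + 8 - 2 = 12
12 edges


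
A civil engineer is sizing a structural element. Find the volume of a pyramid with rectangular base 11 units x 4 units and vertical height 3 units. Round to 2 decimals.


Shape: rectangular pyramid
Base: 11 units x 4 units, Height h = 3 units
Formula: V = (1/3) * base_area * h
base_area = 11 * 4 = 44
base_area * h = 44 * 3 = 132
V = 132 / 3
V = 44
44 units^3


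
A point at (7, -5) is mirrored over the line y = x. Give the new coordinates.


Transformation: reflection
Original point: (7, -5)
Rule for reflection over y = x: (x, y) -> (y, x)
Apply: (7, -5) -> (-5, 7)
(-5, 7)


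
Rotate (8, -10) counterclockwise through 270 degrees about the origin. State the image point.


Transformation: rotation about the origin
Original point: (8, -10)
Rule for 270 deg counterclockwise: (x, y) -> (y, -x)
Apply: (8, -10) -> (-10, -8)
(-10, -8)


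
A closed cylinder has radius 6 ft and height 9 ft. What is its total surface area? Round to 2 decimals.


Shape: closed cylinder
Radius r = 6 ft, Height h = 9 ft
Formula: SA = 2*pi*r^2 + 2*pi*r*h = 2*pi*r*(r + h)
r + h = 15
2 * r * (r + h) = 2 * 6 * 15 = 180
SA = 180 * pi
SA = 565.49
565.49 ft^2


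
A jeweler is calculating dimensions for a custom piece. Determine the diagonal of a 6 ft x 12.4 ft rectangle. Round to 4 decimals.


Shape: rectangle (diagonal via Pythagoras)
Sides: 6 ft and 12.4 ft
Formula: d = sqrt(l^2 + w^2)
l^2 = 36, w^2 = 153.76
l^2 + w^2 = 189.76
d = sqrt(189.76)
d = 13.7753
13.7753 ft


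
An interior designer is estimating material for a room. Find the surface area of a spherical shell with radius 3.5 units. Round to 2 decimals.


Shape: sphere
Radius r = 3.5 units
Formula: SA = 4 * pi * r^2
r^2 = 12.25
SA = 4 * pi * 12.25
SA = 49 * pi
SA = 153.94
153.94 units^2


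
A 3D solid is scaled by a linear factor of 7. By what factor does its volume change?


Linear scale factor k = 7
Rule: under a linear scaling by k, volumes scale by k^3.
k^3 = 7 * 7 * 7
k^3 = 49 * 7
k^3 = 343
Volume scales by a factor of 343.
343 (dimensionless)


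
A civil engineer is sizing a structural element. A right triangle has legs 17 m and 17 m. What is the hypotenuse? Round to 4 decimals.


Shape: right triangle
Legs a = 17 m, b = 17 m
Formula: c = sqrt(a^2 + b^2)
a^2 = 289, b^2 = 289
a^2 + b^2 = 578
c = sqrt(578)
c = 24.0416
24.0416 m


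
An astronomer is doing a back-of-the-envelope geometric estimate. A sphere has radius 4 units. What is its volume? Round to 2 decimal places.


Shape: sphere
Radius r = 4 units
Formula: V = (4/3) * pi * r^3
r^3 = 64
(4/3) * 64 = 85.333333
V = 85.333333 * pi
V = 268.08
268.08 units^3


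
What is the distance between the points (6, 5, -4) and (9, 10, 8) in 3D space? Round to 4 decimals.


3D distance between two points
P1 = (6, 5, -4), P2 = (9, 10, 8)
Formula: d = sqrt((x2-x1)^2 + (y2-y1)^2 + (z2-z1)^2)
dx = 9 - 6 = 3
dy = 10 - 5 = 5
dz = 8 - -4 = 12
dx^2 + dy^2 + dz^2 = 9 + 25 + 144 = 178
d = sqrt(178)
d = 13.3417
13.3417 units


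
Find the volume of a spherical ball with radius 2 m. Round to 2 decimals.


Shape: sphere
Radius r = 2 m
Formula: V = (4/3) * pi * r^3
r^3 = 8
(4/3) * 8 = 10.666667
V = 10.666667 * pi
V = 33.51
33.51 m^3


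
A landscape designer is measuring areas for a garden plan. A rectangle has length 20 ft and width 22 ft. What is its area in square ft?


Shape: rectangle
Length l = 20 ft, Width w = 22 ft
Formula: A = l * w
A = 20 * 22
A = 440
440 ft^2


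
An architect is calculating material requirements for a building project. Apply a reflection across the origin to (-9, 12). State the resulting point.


Transformation: reflection
Original point: (-9, 12)
Rule for reflection through the origin: (x, y) -> (-x, -y)
Apply: (-9, 12) -> (9, -12)
(9, -12)


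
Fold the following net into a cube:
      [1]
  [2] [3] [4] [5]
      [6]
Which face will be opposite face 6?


Net: cross layout. Take square 3 as the base (bottom).
Fold the four squares in the horizontal row up around 3: 2 -> left, 4 -> right, 5 wraps to the top.
Fold 1 and 6 up from 3: 1 -> back, 6 -> front.
Opposite pairs are therefore: (1, 6), (2, 4), (3, 5).
Face 6 is opposite face 1.
face 1
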